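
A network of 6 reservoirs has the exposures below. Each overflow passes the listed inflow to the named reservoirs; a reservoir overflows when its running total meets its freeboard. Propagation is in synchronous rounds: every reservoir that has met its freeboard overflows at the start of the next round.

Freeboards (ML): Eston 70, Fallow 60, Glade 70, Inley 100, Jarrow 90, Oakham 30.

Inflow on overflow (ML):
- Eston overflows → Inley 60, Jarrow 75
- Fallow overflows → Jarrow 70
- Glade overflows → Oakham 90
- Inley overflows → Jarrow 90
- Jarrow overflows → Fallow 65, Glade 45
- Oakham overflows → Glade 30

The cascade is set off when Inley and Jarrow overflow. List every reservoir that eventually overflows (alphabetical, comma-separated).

Fallow, Inley, Jarrow

Round 1 — Inley, Jarrow overflow (initial).
  Fallow: +65 → 65 ≥ 60
  Glade: +45 → 45 < 70
Round 2 — Fallow overflows.
No further overflows.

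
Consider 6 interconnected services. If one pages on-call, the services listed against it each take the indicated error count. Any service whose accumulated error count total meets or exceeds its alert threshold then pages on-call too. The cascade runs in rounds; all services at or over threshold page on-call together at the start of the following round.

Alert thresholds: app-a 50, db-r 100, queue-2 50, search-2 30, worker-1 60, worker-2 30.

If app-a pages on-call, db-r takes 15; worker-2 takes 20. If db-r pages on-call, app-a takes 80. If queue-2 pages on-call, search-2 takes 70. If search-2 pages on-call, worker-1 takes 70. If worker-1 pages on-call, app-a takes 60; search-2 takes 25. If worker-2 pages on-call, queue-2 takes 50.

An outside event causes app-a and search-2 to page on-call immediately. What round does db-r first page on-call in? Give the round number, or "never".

Round 1 — app-a, search-2 page on-call (initial).
  db-r: +15 → 15 < 100
  worker-1: +70 → 70 ≥ 60
  worker-2: +20 → 20 < 30
Round 2 — worker-1 pages on-call.
No further pages.

never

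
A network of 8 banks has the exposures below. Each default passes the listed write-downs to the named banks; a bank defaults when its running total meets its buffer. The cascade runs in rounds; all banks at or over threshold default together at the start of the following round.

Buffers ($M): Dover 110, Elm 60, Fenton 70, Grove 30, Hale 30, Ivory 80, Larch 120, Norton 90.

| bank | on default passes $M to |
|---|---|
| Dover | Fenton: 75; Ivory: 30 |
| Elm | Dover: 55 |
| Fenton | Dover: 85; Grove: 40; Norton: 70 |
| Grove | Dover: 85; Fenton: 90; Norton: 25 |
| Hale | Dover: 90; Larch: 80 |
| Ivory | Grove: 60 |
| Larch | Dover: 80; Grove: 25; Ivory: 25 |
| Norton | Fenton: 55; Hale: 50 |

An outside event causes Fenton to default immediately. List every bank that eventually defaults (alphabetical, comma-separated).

Dover, Fenton, Grove, Hale, Norton

Round 1 — Fenton defaults (initial).
  Dover: +85 → 85 < 110
  Grove: +40 → 40 ≥ 30
  Norton: +70 → 70 < 90
Round 2 — Grove defaults.
  Dover: +85 → 170 ≥ 110
  Norton: +25 → 95 ≥ 90
Round 3 — Dover, Norton default.
  Hale: +50 → 50 ≥ 30
  Ivory: +30 → 30 < 80
Round 4 — Hale defaults.
  Larch: +80 → 80 < 120
No further defaults.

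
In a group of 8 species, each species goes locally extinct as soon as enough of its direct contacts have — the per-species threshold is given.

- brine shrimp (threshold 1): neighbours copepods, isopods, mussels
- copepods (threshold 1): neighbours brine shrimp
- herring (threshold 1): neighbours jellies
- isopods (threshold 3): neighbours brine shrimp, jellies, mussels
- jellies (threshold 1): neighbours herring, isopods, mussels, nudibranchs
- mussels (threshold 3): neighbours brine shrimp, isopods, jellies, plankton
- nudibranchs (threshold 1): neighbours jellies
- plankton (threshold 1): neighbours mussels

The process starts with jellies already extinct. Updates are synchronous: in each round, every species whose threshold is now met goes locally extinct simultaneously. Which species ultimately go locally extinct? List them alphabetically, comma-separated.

Round 1 — jellies goes locally extinct (initial).
Round 2 — checking thresholds:
  herring: 1 of 1 neighbours ≥ 1, goes locally extinct.
  isopods: 1 of 3 neighbours < 3, not yet.
  mussels: 1 of 4 neighbours < 3, not yet.
  nudibranchs: 1 of 1 neighbours ≥ 1, goes locally extinct.
Round 3 — no new extinctions; cascade stops.

herring, jellies, nudibranchs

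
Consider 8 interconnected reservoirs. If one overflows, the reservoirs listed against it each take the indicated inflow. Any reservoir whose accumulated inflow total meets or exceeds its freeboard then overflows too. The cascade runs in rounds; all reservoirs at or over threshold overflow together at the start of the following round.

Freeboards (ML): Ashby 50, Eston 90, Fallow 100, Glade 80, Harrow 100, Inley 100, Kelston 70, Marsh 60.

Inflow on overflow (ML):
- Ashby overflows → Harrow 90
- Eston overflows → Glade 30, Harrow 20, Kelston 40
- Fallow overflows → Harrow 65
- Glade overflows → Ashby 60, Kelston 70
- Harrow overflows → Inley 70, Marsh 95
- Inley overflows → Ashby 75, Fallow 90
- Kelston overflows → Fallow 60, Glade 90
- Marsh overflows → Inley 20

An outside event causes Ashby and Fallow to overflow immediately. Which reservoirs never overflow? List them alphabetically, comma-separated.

Round 1 — Ashby, Fallow overflow (initial).
  Harrow: +90+65 → 155 ≥ 100
Round 2 — Harrow overflows.
  Inley: +70 → 70 < 100
  Marsh: +95 → 95 ≥ 60
Round 3 — Marsh overflows.
  Inley: +20 → 90 < 100
No further overflows.

Eston, Glade, Inley, Kelston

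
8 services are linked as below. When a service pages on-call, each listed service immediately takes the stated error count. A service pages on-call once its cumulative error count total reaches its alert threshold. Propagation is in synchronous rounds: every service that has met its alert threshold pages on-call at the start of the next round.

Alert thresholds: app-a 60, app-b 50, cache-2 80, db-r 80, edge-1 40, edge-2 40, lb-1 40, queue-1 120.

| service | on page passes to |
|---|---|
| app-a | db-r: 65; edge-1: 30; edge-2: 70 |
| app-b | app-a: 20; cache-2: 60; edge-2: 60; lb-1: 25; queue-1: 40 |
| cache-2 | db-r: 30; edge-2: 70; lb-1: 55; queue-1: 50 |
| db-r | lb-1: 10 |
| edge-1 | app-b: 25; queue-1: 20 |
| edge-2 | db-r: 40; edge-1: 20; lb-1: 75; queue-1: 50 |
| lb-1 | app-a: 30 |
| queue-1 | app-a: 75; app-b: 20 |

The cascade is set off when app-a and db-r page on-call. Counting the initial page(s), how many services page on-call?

5

Round 1 — app-a, db-r page on-call (initial).
  edge-1: +30 → 30 < 40
  edge-2: +70 → 70 ≥ 40
  lb-1: +10 → 10 < 40
Round 2 — edge-2 pages on-call.
  edge-1: +20 → 50 ≥ 40
  lb-1: +75 → 85 ≥ 40
  queue-1: +50 → 50 < 120
Round 3 — edge-1, lb-1 page on-call.
  app-b: +25 → 25 < 50
  queue-1: +20 → 70 < 120
No further pages.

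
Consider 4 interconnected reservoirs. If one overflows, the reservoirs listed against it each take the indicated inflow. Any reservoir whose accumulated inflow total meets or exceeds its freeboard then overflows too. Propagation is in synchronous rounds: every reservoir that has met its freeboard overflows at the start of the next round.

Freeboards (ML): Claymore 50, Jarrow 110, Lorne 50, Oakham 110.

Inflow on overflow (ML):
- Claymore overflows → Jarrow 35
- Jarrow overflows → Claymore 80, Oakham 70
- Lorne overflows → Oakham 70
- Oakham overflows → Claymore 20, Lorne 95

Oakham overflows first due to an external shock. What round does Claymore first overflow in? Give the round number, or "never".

never

Round 1 — Oakham overflows (initial).
  Claymore: +20 → 20 < 50
  Lorne: +95 → 95 ≥ 50
Round 2 — Lorne overflows.
No further overflows.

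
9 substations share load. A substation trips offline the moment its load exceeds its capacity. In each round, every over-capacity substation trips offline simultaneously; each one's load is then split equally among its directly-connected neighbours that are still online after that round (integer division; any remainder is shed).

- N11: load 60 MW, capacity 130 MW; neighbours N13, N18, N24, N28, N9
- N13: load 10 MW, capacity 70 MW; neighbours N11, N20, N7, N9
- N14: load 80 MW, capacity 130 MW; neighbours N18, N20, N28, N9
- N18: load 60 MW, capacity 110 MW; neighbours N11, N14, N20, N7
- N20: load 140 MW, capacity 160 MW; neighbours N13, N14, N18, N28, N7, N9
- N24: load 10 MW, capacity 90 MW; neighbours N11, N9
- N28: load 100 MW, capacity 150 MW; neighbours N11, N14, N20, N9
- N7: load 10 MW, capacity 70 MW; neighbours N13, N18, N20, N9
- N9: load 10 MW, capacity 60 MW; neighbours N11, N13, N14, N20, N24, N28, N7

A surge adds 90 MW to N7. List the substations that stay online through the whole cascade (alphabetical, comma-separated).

N24

Round 1 — N7 at 100 > 70. N7 trips offline.
  N7 sheds 100 MW to N13, N18, N20, N9: 25 each.
    N13: 10+25 = 35 ≤ 70
    N18: 60+25 = 85 ≤ 110
    N20: 140+25 = 165 > 160
    N9: 10+25 = 35 ≤ 60
Round 2 — N20 trips offline.
  N20 sheds 165 MW to N13, N14, N18, N28, N9: 33 each.
    N13: 35+33 = 68 ≤ 70
    N14: 80+33 = 113 ≤ 130
    N18: 85+33 = 118 > 110
    N28: 100+33 = 133 ≤ 150
    N9: 35+33 = 68 > 60
Round 3 — N18, N9 trip offline.
  N18 sheds 118 MW to N11, N14: 59 each.
    N11: 60+59 = 119 ≤ 130
    N14: 113+59 = 172 > 130
  N9 sheds 68 MW to N11, N13, N14, N24, N28: 13 each (3 lost).
    N11: 119+13 = 132 > 130
    N13: 68+13 = 81 > 70
    N14: 172+13 = 185 > 130
    N24: 10+13 = 23 ≤ 90
    N28: 133+13 = 146 ≤ 150
Round 4 — N11, N13, N14 trip offline.
  N11 sheds 132 MW to N24, N28: 66 each.
    N24: 23+66 = 89 ≤ 90
    N28: 146+66 = 212 > 150
  N13 sheds 81 MW: no online neighbours, lost.
  N14 sheds 185 MW to N28: 185 each.
    N28: 212+185 = 397 > 150
Round 5 — N28 trips offline.
  N28 sheds 397 MW: no online neighbours, lost.
No further trips.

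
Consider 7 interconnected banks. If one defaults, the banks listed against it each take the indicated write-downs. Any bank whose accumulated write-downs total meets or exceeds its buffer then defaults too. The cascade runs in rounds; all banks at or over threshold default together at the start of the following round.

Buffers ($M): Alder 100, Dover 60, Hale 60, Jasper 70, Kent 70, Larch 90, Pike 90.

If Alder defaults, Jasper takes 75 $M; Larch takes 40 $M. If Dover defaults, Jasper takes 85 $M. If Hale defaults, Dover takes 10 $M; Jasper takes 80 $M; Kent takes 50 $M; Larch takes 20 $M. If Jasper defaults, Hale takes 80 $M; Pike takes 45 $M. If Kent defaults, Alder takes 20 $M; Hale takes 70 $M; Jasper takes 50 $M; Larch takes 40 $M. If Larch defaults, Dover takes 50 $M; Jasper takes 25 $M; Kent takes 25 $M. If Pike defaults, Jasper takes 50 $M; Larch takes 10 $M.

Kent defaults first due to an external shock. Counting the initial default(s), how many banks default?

Round 1 — Kent defaults (initial).
  Alder: +20 → 20 < 100
  Hale: +70 → 70 ≥ 60
  Jasper: +50 → 50 < 70
  Larch: +40 → 40 < 90
Round 2 — Hale defaults.
  Dover: +10 → 10 < 60
  Jasper: +80 → 130 ≥ 70
  Larch: +20 → 60 < 90
Round 3 — Jasper defaults.
  Pike: +45 → 45 < 90
No further defaults.

3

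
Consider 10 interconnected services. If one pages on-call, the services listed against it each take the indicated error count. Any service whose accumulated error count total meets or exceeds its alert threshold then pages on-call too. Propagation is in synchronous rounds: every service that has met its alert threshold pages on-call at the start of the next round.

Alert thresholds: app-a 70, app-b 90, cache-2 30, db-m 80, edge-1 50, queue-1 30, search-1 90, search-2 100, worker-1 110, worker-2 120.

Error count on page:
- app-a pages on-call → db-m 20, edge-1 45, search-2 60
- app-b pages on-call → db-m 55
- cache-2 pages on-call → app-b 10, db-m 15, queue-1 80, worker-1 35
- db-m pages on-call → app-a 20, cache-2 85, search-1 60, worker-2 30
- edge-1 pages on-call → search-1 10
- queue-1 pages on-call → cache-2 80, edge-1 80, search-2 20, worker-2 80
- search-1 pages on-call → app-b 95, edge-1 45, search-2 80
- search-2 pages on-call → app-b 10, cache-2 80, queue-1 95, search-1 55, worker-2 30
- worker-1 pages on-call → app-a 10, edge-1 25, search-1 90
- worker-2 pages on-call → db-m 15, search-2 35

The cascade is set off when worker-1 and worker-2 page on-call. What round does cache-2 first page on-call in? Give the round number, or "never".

Round 1 — worker-1, worker-2 page on-call (initial).
  app-a: +10 → 10 < 70
  db-m: +15 → 15 < 80
  edge-1: +25 → 25 < 50
  search-1: +90 → 90 ≥ 90
  search-2: +35 → 35 < 100
Round 2 — search-1 pages on-call.
  app-b: +95 → 95 ≥ 90
  edge-1: +45 → 70 ≥ 50
  search-2: +80 → 115 ≥ 100
Round 3 — app-b, edge-1, search-2 page on-call.
  cache-2: +80 → 80 ≥ 30
  db-m: +55 → 70 < 80
  queue-1: +95 → 95 ≥ 30
Round 4 — cache-2, queue-1 page on-call.
  db-m: +15 → 85 ≥ 80
Round 5 — db-m pages on-call.
  app-a: +20 → 30 < 70
No further pages.

4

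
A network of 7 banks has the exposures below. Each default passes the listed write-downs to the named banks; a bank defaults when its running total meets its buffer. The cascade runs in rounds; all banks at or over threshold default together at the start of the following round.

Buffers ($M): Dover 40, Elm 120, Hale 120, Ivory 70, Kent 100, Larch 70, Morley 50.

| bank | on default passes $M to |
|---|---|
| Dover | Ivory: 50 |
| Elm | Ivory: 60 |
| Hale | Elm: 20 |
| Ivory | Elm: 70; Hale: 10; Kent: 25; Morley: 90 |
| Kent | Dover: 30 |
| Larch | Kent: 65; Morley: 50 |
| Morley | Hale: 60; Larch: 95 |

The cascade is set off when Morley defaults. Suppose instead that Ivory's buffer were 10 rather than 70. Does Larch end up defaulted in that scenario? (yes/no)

yes

With Ivory's buffer at 10:
Round 1 — Morley defaults (initial).
  Hale: +60 → 60 < 120
  Larch: +95 → 95 ≥ 70
Round 2 — Larch defaults.
  Kent: +65 → 65 < 100
No further defaults.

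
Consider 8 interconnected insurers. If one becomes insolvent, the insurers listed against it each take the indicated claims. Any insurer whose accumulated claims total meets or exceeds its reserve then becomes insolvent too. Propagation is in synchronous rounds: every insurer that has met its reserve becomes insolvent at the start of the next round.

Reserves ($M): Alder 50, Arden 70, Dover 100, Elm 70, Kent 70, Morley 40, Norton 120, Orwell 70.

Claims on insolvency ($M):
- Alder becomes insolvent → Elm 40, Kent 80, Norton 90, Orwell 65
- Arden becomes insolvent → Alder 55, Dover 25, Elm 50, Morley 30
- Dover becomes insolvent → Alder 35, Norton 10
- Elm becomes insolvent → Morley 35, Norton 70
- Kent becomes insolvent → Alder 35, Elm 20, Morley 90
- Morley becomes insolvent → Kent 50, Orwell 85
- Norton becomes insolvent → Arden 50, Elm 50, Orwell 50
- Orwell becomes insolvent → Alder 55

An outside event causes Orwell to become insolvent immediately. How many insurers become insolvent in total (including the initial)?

4

Round 1 — Orwell becomes insolvent (initial).
  Alder: +55 → 55 ≥ 50
Round 2 — Alder becomes insolvent.
  Elm: +40 → 40 < 70
  Kent: +80 → 80 ≥ 70
  Norton: +90 → 90 < 120
Round 3 — Kent becomes insolvent.
  Elm: +20 → 60 < 70
  Morley: +90 → 90 ≥ 40
Round 4 — Morley becomes insolvent.
No further insolvencies.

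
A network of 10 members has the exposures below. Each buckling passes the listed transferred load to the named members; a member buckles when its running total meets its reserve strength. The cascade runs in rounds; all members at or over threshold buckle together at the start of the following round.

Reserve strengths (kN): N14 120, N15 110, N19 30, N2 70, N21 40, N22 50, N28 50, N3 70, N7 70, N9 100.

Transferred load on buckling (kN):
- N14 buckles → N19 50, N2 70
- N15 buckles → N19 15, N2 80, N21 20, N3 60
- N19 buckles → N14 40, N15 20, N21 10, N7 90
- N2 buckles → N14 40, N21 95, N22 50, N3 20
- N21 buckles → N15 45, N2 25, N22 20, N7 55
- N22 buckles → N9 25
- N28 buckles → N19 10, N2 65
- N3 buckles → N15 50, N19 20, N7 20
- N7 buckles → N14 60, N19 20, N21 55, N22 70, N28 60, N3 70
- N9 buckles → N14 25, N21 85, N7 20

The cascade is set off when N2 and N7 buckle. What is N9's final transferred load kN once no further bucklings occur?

Round 1 — N2, N7 buckle (initial).
  N14: +40+60 → 100 < 120
  N19: +20 → 20 < 30
  N21: +95+55 → 150 ≥ 40
  N22: +50+70 → 120 ≥ 50
  N28: +60 → 60 ≥ 50
  N3: +20+70 → 90 ≥ 70
Round 2 — N21, N22, N28, N3 buckle.
  N15: +45+50 → 95 < 110
  N19: +10+20 → 50 ≥ 30
  N9: +25 → 25 < 100
Round 3 — N19 buckles.
  N14: +40 → 140 ≥ 120
  N15: +20 → 115 ≥ 110
Round 4 — N14, N15 buckle.
No further bucklings.

25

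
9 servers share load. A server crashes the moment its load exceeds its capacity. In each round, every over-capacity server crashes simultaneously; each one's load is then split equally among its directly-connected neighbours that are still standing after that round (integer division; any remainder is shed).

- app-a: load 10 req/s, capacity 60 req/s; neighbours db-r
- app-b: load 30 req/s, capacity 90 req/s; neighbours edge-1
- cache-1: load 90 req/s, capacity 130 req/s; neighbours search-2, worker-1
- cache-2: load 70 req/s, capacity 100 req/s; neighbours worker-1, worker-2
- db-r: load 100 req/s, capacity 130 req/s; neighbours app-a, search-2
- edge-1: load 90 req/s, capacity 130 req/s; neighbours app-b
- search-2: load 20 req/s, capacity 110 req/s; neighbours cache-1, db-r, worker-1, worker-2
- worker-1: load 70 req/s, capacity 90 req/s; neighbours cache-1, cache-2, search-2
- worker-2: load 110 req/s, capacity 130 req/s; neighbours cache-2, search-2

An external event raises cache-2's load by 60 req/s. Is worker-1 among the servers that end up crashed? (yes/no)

Round 1 — cache-2 at 130 > 100. cache-2 crashes.
  cache-2 sheds 130 req/s to worker-1, worker-2: 65 each.
    worker-1: 70+65 = 135 > 90
    worker-2: 110+65 = 175 > 130
Round 2 — worker-1, worker-2 crash.
  worker-1 sheds 135 req/s to cache-1, search-2: 67 each (1 lost).
    cache-1: 90+67 = 157 > 130
    search-2: 20+67 = 87 ≤ 110
  worker-2 sheds 175 req/s to search-2: 175 each.
    search-2: 87+175 = 262 > 110
Round 3 — cache-1, search-2 crash.
  cache-1 sheds 157 req/s: no online neighbours, lost.
  search-2 sheds 262 req/s to db-r: 262 each.
    db-r: 100+262 = 362 > 130
Round 4 — db-r crashes.
  db-r sheds 362 req/s to app-a: 362 each.
    app-a: 10+362 = 372 > 60
Round 5 — app-a crashes.
  app-a sheds 372 req/s: no online neighbours, lost.
No further crashes.

yes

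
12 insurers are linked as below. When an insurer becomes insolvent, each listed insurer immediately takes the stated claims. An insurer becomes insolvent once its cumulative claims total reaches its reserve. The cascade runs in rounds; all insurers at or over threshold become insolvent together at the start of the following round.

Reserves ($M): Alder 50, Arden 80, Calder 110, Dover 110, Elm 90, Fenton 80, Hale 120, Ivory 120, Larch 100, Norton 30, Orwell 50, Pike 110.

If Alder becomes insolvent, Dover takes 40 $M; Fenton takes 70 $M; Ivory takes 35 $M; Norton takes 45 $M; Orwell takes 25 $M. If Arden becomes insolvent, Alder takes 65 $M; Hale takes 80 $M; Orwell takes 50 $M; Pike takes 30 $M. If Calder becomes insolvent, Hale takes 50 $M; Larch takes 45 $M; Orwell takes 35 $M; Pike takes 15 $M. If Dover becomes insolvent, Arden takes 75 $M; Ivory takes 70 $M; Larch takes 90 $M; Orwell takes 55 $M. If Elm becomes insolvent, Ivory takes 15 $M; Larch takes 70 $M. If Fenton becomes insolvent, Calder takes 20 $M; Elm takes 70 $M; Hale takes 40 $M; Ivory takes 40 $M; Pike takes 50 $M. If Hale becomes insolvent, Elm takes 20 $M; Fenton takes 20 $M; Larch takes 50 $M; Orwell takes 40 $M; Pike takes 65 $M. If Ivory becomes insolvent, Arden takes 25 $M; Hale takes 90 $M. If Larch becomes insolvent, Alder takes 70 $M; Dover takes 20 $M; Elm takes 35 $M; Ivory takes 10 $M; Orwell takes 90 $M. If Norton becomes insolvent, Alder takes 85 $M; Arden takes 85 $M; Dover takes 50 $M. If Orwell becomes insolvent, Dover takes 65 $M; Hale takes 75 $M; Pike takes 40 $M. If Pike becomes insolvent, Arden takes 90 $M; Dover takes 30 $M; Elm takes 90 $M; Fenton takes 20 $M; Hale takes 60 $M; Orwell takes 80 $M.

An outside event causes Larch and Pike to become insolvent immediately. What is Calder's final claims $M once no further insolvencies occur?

Round 1 — Larch, Pike become insolvent (initial).
  Alder: +70 → 70 ≥ 50
  Arden: +90 → 90 ≥ 80
  Dover: +20+30 → 50 < 110
  Elm: +35+90 → 125 ≥ 90
  Fenton: +20 → 20 < 80
  Hale: +60 → 60 < 120
  Ivory: +10 → 10 < 120
  Orwell: +90+80 → 170 ≥ 50
Round 2 — Alder, Arden, Elm, Orwell become insolvent.
  Dover: +40+65 → 155 ≥ 110
  Fenton: +70 → 90 ≥ 80
  Hale: +80+75 → 215 ≥ 120
  Ivory: +35+15 → 60 < 120
  Norton: +45 → 45 ≥ 30
Round 3 — Dover, Fenton, Hale, Norton become insolvent.
  Calder: +20 → 20 < 110
  Ivory: +70+40 → 170 ≥ 120
Round 4 — Ivory becomes insolvent.
No further insolvencies.

20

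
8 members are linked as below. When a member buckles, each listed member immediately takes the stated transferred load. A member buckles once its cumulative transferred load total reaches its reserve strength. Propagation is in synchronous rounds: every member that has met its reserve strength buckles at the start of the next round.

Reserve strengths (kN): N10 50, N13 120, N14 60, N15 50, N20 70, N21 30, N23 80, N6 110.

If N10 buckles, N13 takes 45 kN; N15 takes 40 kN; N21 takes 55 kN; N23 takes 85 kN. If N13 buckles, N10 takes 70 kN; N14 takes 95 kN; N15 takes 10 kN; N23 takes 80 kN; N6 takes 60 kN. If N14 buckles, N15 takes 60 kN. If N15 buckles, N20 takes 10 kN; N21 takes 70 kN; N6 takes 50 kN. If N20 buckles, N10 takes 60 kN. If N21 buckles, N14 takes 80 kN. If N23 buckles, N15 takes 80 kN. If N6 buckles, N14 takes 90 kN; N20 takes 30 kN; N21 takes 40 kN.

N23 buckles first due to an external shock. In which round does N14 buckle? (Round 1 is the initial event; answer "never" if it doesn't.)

Round 1 — N23 buckles (initial).
  N15: +80 → 80 ≥ 50
Round 2 — N15 buckles.
  N20: +10 → 10 < 70
  N21: +70 → 70 ≥ 30
  N6: +50 → 50 < 110
Round 3 — N21 buckles.
  N14: +80 → 80 ≥ 60
Round 4 — N14 buckles.
No further bucklings.

4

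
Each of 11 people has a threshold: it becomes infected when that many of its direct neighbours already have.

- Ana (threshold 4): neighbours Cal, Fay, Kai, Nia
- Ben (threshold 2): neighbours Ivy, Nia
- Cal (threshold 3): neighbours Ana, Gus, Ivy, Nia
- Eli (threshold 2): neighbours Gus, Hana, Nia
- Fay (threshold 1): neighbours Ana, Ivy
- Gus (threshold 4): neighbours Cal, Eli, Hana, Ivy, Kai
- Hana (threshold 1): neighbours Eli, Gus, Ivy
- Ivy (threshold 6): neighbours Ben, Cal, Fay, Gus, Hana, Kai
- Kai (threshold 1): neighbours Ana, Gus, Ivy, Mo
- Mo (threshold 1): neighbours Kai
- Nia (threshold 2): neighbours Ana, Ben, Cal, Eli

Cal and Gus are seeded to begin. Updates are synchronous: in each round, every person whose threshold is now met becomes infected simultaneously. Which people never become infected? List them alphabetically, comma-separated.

Round 1 — Cal, Gus become infected (initial).
Round 2 — checking thresholds:
  Ana: 1 of 4 neighbours < 4, below threshold.
  Eli: 1 of 3 neighbours < 2, below threshold.
  Hana: 1 of 3 neighbours ≥ 1, becomes infected.
  Ivy: 2 of 6 neighbours < 6, below threshold.
  Kai: 1 of 4 neighbours ≥ 1, becomes infected.
  Nia: 1 of 4 neighbours < 2, below threshold.
Round 3 — checking thresholds:
  Ana: 2 of 4 neighbours < 4, below threshold.
  Eli: 2 of 3 neighbours ≥ 2, becomes infected.
  Ivy: 4 of 6 neighbours < 6, below threshold.
  Mo: 1 of 1 neighbours ≥ 1, becomes infected.
  Nia: 1 of 4 neighbours < 2, below threshold.
Round 4 — checking thresholds:
  Ana: 2 of 4 neighbours < 4, below threshold.
  Ivy: 4 of 6 neighbours < 6, below threshold.
  Nia: 2 of 4 neighbours ≥ 2, becomes infected.
Round 5 — no new infections; cascade stops.

Ana, Ben, Fay, Ivy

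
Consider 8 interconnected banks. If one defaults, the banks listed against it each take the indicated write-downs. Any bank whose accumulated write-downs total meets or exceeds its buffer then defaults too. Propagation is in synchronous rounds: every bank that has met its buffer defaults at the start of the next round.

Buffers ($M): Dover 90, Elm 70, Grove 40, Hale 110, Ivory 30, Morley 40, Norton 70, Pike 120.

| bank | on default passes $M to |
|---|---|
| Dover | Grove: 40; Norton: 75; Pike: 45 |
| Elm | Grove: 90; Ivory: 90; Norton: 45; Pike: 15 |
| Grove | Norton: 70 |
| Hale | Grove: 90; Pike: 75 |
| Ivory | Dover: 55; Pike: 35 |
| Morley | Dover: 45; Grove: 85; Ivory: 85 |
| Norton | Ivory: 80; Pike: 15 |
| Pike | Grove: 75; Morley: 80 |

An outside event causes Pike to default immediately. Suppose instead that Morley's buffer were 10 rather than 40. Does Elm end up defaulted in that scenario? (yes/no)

no

With Morley's buffer at 10:
Round 1 — Pike defaults (initial).
  Grove: +75 → 75 ≥ 40
  Morley: +80 → 80 ≥ 10
Round 2 — Grove, Morley default.
  Dover: +45 → 45 < 90
  Ivory: +85 → 85 ≥ 30
  Norton: +70 → 70 ≥ 70
Round 3 — Ivory, Norton default.
  Dover: +55 → 100 ≥ 90
Round 4 — Dover defaults.
No further defaults.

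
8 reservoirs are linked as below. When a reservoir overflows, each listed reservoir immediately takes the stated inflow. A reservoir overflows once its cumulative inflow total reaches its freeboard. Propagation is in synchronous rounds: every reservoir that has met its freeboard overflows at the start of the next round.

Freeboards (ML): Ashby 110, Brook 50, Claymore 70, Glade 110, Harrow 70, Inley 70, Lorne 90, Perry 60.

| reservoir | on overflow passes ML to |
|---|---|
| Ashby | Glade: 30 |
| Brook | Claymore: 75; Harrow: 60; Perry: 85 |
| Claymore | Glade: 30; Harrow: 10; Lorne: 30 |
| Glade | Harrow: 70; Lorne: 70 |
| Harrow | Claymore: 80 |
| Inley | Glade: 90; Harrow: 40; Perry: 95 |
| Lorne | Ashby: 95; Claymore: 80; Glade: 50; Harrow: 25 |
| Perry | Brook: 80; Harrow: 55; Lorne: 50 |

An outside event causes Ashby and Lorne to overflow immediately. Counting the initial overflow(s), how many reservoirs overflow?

Round 1 — Ashby, Lorne overflow (initial).
  Claymore: +80 → 80 ≥ 70
  Glade: +30+50 → 80 < 110
  Harrow: +25 → 25 < 70
Round 2 — Claymore overflows.
  Glade: +30 → 110 ≥ 110
  Harrow: +10 → 35 < 70
Round 3 — Glade overflows.
  Harrow: +70 → 105 ≥ 70
Round 4 — Harrow overflows.
No further overflows.

5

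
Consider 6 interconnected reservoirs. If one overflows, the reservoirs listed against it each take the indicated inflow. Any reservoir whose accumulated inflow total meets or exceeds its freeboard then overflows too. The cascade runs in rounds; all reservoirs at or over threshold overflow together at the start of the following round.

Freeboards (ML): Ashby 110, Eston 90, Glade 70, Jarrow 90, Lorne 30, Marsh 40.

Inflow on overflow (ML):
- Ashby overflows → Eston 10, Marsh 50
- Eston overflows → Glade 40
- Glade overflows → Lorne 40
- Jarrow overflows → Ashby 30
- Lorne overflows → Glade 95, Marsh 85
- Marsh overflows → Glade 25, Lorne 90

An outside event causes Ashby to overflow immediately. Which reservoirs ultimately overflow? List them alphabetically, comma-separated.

Round 1 — Ashby overflows (initial).
  Eston: +10 → 10 < 90
  Marsh: +50 → 50 ≥ 40
Round 2 — Marsh overflows.
  Glade: +25 → 25 < 70
  Lorne: +90 → 90 ≥ 30
Round 3 — Lorne overflows.
  Glade: +95 → 120 ≥ 70
Round 4 — Glade overflows.
No further overflows.

Ashby, Glade, Lorne, Marsh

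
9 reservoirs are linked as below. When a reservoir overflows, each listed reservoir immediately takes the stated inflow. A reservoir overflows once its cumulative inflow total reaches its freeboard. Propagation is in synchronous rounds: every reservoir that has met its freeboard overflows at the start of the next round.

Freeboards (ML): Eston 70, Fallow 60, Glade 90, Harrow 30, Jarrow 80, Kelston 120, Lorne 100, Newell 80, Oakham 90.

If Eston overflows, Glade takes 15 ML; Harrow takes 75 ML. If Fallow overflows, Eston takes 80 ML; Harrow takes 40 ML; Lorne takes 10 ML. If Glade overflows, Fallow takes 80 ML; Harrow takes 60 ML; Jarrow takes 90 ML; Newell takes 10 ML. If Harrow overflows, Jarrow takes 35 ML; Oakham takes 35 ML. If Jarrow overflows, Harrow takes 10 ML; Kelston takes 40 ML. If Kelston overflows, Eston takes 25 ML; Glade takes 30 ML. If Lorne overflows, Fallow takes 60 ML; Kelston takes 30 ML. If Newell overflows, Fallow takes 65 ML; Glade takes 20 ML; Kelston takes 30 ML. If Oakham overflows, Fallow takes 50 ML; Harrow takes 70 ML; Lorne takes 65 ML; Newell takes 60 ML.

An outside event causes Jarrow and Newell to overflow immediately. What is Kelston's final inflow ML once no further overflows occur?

70

Round 1 — Jarrow, Newell overflow (initial).
  Fallow: +65 → 65 ≥ 60
  Glade: +20 → 20 < 90
  Harrow: +10 → 10 < 30
  Kelston: +40+30 → 70 < 120
Round 2 — Fallow overflows.
  Eston: +80 → 80 ≥ 70
  Harrow: +40 → 50 ≥ 30
  Lorne: +10 → 10 < 100
Round 3 — Eston, Harrow overflow.
  Glade: +15 → 35 < 90
  Oakham: +35 → 35 < 90
No further overflows.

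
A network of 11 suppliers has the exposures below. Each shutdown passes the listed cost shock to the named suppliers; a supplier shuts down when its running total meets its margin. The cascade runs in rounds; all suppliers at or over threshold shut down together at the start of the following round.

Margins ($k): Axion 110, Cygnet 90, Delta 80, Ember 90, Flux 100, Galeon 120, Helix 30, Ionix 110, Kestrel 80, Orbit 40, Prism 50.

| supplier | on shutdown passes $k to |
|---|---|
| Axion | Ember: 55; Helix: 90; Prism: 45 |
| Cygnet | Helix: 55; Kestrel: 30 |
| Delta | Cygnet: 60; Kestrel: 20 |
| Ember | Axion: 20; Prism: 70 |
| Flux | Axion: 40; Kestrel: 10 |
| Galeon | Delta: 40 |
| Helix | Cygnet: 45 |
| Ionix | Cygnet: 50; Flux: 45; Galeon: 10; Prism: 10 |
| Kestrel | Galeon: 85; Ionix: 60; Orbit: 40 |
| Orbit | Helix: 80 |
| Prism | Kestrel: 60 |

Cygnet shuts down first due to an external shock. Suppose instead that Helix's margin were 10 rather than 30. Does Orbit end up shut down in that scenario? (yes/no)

no

With Helix's margin at 10:
Round 1 — Cygnet shuts down (initial).
  Helix: +55 → 55 ≥ 10
  Kestrel: +30 → 30 < 80
Round 2 — Helix shuts down.
No further shutdowns.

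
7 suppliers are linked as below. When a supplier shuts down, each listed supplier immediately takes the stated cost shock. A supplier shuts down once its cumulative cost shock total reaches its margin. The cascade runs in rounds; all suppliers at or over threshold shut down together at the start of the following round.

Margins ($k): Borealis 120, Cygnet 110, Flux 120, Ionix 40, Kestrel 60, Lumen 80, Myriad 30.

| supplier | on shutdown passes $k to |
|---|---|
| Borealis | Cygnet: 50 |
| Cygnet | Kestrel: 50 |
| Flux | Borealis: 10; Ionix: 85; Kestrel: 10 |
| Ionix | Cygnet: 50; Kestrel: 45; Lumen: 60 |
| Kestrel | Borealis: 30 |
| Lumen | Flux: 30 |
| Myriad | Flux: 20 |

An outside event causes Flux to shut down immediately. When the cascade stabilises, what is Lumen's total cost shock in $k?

60

Round 1 — Flux shuts down (initial).
  Borealis: +10 → 10 < 120
  Ionix: +85 → 85 ≥ 40
  Kestrel: +10 → 10 < 60
Round 2 — Ionix shuts down.
  Cygnet: +50 → 50 < 110
  Kestrel: +45 → 55 < 60
  Lumen: +60 → 60 < 80
No further shutdowns.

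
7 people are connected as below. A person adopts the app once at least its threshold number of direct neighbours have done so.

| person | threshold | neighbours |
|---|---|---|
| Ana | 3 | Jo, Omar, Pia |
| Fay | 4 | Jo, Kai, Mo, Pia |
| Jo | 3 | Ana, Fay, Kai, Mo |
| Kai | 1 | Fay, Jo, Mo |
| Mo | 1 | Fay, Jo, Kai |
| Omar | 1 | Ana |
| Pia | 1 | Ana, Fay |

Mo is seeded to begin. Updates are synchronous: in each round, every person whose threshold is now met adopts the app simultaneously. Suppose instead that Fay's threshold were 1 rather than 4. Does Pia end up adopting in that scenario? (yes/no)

yes

With Fay's threshold at 1:
Round 1 — Mo adopts the app (initial).
Round 2 — checking thresholds:
  Fay: 1 of 4 neighbours ≥ 1, adopts the app.
  Jo: 1 of 4 neighbours < 3, not yet.
  Kai: 1 of 3 neighbours ≥ 1, adopts the app.
Round 3 — checking thresholds:
  Jo: 3 of 4 neighbours ≥ 3, adopts the app.
  Pia: 1 of 2 neighbours ≥ 1, adopts the app.
Round 4 — no new adoptions; cascade stops.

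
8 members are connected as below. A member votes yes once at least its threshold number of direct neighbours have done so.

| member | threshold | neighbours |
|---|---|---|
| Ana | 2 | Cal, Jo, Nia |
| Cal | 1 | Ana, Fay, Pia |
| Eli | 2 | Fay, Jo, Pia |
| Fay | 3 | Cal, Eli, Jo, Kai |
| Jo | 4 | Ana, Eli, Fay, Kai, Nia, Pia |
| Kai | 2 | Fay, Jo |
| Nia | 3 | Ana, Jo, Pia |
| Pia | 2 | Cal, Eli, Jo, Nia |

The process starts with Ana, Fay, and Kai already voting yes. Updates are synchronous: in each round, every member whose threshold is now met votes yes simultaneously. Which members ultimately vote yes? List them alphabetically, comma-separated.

Round 1 — Ana, Fay, Kai vote yes (initial).
Round 2 — checking thresholds:
  Cal: 2 of 3 neighbours ≥ 1, votes yes.
  Eli: 1 of 3 neighbours < 2, not yet.
  Jo: 3 of 6 neighbours < 4, not yet.
  Nia: 1 of 3 neighbours < 3, not yet.
Round 3 — no new yes votes; cascade stops.

Ana, Cal, Fay, Kai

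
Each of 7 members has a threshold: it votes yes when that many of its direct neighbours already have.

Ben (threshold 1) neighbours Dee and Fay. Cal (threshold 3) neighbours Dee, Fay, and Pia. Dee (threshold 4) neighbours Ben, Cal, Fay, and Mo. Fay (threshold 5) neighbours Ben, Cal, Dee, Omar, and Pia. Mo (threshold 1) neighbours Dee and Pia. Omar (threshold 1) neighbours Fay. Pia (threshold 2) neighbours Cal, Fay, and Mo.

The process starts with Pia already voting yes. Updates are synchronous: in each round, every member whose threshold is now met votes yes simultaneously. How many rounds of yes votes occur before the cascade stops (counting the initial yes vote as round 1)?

2

Round 1 — Pia votes yes (initial).
Round 2 — checking thresholds:
  Cal: 1 of 3 neighbours < 3, below threshold.
  Fay: 1 of 5 neighbours < 5, below threshold.
  Mo: 1 of 2 neighbours ≥ 1, votes yes.
Round 3 — no new yes votes; cascade stops.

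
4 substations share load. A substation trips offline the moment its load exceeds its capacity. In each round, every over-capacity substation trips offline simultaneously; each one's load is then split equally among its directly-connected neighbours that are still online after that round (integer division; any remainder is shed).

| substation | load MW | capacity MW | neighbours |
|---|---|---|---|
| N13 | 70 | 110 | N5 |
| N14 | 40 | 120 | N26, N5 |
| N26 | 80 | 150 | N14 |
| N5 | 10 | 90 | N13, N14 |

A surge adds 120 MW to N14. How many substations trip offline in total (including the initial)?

2

Round 1 — N14 at 160 > 120. N14 trips offline.
  N14 sheds 160 MW to N26, N5: 80 each.
    N26: 80+80 = 160 > 150
    N5: 10+80 = 90 ≤ 90
Round 2 — N26 trips offline.
  N26 sheds 160 MW: no online neighbours, lost.
No further trips.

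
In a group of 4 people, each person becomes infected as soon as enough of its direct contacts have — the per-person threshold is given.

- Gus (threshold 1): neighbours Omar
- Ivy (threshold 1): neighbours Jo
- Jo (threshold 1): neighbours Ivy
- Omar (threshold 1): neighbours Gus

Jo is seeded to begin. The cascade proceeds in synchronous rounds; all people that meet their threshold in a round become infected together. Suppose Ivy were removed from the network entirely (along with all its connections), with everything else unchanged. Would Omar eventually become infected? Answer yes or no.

no

With Ivy removed:
Round 1 — Jo becomes infected (initial).
Round 2 — no new infections; cascade stops.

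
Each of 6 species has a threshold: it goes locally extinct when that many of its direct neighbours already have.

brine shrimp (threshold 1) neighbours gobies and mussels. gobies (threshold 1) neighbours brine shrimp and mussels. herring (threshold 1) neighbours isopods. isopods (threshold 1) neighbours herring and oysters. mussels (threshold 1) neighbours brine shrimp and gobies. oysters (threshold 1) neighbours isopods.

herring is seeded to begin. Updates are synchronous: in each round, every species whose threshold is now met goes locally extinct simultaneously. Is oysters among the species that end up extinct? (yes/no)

yes

Round 1 — herring goes locally extinct (initial).
Round 2 — checking thresholds:
  isopods: 1 of 2 neighbours ≥ 1, goes locally extinct.
Round 3 — checking thresholds:
  oysters: 1 of 1 neighbours ≥ 1, goes locally extinct.
Round 4 — no new extinctions; cascade stops.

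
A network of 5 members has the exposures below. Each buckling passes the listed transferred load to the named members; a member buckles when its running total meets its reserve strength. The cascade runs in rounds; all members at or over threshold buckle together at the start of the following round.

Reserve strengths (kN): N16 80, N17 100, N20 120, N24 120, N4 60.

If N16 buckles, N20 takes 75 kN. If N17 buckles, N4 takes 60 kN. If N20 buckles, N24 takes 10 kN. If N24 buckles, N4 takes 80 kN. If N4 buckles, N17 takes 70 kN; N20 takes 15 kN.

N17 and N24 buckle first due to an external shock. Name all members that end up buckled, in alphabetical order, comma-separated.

Round 1 — N17, N24 buckle (initial).
  N4: +60+80 → 140 ≥ 60
Round 2 — N4 buckles.
  N20: +15 → 15 < 120
No further bucklings.

N17, N24, N4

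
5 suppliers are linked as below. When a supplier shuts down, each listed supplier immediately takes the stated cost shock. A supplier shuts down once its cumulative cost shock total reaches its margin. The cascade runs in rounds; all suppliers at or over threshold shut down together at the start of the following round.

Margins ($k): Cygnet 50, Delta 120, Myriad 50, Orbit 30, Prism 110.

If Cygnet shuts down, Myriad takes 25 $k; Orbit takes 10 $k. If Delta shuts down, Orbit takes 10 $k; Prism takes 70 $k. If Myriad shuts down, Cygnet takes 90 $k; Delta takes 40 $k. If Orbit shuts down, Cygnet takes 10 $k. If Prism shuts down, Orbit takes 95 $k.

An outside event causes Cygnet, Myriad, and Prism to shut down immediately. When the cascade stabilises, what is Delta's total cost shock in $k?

Round 1 — Cygnet, Myriad, Prism shut down (initial).
  Delta: +40 → 40 < 120
  Orbit: +10+95 → 105 ≥ 30
Round 2 — Orbit shuts down.
No further shutdowns.

40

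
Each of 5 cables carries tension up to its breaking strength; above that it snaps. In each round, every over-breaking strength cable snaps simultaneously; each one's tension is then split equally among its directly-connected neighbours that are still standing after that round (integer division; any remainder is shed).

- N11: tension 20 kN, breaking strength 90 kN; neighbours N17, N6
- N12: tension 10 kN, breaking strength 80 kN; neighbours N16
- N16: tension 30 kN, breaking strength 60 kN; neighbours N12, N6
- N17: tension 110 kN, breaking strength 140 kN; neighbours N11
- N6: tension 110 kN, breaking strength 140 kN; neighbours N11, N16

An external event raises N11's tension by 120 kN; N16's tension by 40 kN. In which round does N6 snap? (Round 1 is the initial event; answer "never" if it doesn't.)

2

Round 1 — N11 at 140 > 90; N16 at 70 > 60. N11, N16 snap.
  N11 sheds 140 kN to N17, N6: 70 each.
    N17: 110+70 = 180 > 140
    N6: 110+70 = 180 > 140
  N16 sheds 70 kN to N12, N6: 35 each.
    N12: 10+35 = 45 ≤ 80
    N6: 180+35 = 215 > 140
Round 2 — N17, N6 snap.
  N17 sheds 180 kN: no online neighbours, lost.
  N6 sheds 215 kN: no online neighbours, lost.
No further breaks.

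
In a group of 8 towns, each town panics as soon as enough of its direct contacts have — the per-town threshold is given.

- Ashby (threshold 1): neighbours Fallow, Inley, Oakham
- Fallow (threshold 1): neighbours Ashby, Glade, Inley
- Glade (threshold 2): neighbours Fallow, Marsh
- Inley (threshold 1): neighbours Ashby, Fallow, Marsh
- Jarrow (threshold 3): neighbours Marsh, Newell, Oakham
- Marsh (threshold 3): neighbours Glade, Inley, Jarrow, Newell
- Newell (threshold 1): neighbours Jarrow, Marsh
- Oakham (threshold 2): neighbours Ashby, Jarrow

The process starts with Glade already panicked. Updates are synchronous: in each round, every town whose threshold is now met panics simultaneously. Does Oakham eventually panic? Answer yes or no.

no

Round 1 — Glade panics (initial).
Round 2 — checking thresholds:
  Fallow: 1 of 3 neighbours ≥ 1, panics.
  Marsh: 1 of 4 neighbours < 3, not yet.
Round 3 — checking thresholds:
  Ashby: 1 of 3 neighbours ≥ 1, panics.
  Inley: 1 of 3 neighbours ≥ 1, panics.
  Marsh: 1 of 4 neighbours < 3, not yet.
Round 4 — no new panics; cascade stops.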